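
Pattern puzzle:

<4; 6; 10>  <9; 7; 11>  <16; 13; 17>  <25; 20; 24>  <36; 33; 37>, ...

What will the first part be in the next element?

49

First part: perfect squares: 2², 3², 4², …; 4, 9, 16, 25, 36 → 49.
Second part — each term is the sum of the two before it: 6, 7, 13, 20, 33 → 53.
Third part — always 4 more than the second part: 10, 11, 17, 24, 37 → 57.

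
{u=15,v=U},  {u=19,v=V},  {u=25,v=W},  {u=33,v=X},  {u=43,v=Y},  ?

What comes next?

{u=55,v=Z}

U: differences are 4, 6, 8, … (increasing by 2 each time); 15, 19, 25, 33, 43 → 55.
V: U, V, W, X, Y → Z (letters move forward 1 place in the alphabet).
Combining the parts gives {u=55,v=Z}.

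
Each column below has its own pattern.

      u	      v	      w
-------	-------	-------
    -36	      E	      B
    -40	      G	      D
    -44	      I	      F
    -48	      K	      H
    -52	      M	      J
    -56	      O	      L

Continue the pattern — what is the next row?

Column u goes -36, -40, -44, -48, -52, -56 → -60 (−4 each step).
Column v: letters move forward 2 places in the alphabet; E, G, I, K, M, O → Q.
Column w: letters move forward 2 places in the alphabet, so B, D, F, H, J, L → N.
So the next row is -60  Q  N.

-60  Q  N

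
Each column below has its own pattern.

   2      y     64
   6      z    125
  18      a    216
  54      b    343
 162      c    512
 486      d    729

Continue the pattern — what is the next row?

First component — ×3 each step: 2, 6, 18, 54, 162, 486 → 1458.
Letter — letters move forward 1 place in the alphabet, wrapping Z→A: y, z, a, b, c, d → e.
Third component goes 64, 125, 216, 343, 512, 729 → 1000 (perfect cubes: 4³, 5³, 6³, …).
Combining the parts gives 1458  e  1000.

1458  e  1000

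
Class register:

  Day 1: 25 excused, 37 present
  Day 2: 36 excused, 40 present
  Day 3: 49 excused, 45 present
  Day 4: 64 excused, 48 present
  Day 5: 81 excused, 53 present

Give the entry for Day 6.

100 excused, 56 present

Excused: perfect squares: 5², 6², 7², …, so 25, 36, 49, 64, 81 → 100.
Present — alternating steps +3, +5, +3, +5, …: 37, 40, 45, 48, 53 → 56.
So the next record is 100 excused, 56 present.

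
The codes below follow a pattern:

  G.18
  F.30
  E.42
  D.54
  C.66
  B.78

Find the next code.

A.90

Letter: letters move back 1 place in the alphabet, so G, F, E, D, C, B → A.
For the second component, +12 each step: 18, 30, 42, 54, 66, 78 → 90.
Putting it together: A.90.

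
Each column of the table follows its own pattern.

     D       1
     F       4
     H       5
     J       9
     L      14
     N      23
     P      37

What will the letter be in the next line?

R

Letter: letters move forward 2 places in the alphabet; D, F, H, J, L, N, P → R.
Second component — each term is the sum of the two before it: 1, 4, 5, 9, 14, 23, 37 → 60.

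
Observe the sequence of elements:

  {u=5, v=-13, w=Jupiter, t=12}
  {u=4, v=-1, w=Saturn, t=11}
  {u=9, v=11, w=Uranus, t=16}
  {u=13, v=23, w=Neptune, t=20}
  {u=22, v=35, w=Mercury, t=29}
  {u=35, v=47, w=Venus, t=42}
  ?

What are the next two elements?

For the u, each term is the sum of the two before it: 5, 4, 9, 13, 22, 35 → 57 → 92.
V goes -13, -1, 11, 23, 35, 47 → 59 → 71 (+12 each step).
For the w, runs through the planets Mercury→Neptune: Jupiter, Saturn, Uranus, Neptune, Mercury, Venus → Earth → Mars.
T: always 7 more than the u; 12, 11, 16, 20, 29, 42 → 64 → 99.
Putting the parts together: {u=57, v=59, w=Earth, t=64} and then {u=92, v=71, w=Mars, t=99}.

{u=57, v=59, w=Earth, t=64}, {u=92, v=71, w=Mars, t=99}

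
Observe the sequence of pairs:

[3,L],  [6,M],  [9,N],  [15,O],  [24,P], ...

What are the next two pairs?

[39,Q], [63,R]

First coordinate goes 3, 6, 9, 15, 24 → 39 → 63 (each term is the sum of the two before it).
Letter goes L, M, N, O, P → Q → R (letters move forward 1 place in the alphabet).
Putting the parts together: [39,Q] and then [63,R].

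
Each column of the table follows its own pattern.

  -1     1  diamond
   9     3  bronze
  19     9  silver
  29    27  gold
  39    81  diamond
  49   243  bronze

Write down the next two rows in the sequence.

First component — +10 each step: -1, 9, 19, 29, 39, 49 → 59 → 69.
For the second component, ×3 each step: 1, 3, 9, 27, 81, 243 → 729 → 2187.
Rank: diamond, bronze, silver, gold, diamond, bronze → silver → gold (repeats diamond → bronze → silver → gold).
Putting the parts together: 59  729  silver and then 69  2187  gold.

59  729  silver; 69  2187  gold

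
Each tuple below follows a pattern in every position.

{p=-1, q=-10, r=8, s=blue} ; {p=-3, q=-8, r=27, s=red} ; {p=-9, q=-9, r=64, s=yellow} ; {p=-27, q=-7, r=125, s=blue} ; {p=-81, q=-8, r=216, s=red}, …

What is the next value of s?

yellow

For the s, repeats blue → red → yellow: blue, red, yellow, blue, red → yellow.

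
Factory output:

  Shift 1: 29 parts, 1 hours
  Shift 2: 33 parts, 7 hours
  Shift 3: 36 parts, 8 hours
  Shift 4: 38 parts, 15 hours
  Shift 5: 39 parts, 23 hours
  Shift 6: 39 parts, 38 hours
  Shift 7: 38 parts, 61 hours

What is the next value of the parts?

36

Parts — differences are 4, 3, 2, … (decreasing by 1 each time): 29, 33, 36, 38, 39, 39, 38 → 36.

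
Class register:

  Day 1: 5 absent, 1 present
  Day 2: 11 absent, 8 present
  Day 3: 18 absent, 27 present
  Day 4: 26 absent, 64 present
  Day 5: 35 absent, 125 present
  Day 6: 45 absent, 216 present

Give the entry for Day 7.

56 absent, 343 present

Absent: differences are 6, 7, 8, … (increasing by 1 each time); 5, 11, 18, 26, 35, 45 → 56.
Present: 1, 8, 27, 64, 125, 216 → 343 (perfect cubes: 1³, 2³, 3³, …).
Putting it together: 56 absent, 343 present.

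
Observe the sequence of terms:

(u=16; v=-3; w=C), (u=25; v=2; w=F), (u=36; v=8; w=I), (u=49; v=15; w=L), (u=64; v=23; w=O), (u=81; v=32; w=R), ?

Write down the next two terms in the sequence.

U: perfect squares: 4², 5², 6², …; 16, 25, 36, 49, 64, 81 → 100 → 121.
V: -3, 2, 8, 15, 23, 32 → 42 → 53 (differences are 5, 6, 7, … (increasing by 1 each time)).
W — letters move forward 3 places in the alphabet: C, F, I, L, O, R → U → X.
Putting the parts together: (u=100; v=42; w=U) and then (u=121; v=53; w=X).

(u=100; v=42; w=U), (u=121; v=53; w=X)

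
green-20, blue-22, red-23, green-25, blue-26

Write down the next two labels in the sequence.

For the colour, repeats green → blue → red: green, blue, red, green, blue → red → green.
Second component — alternating steps +2, +1, +2, +1, …: 20, 22, 23, 25, 26 → 28 → 29.
Putting the parts together: red-28 and then green-29.

red-28, green-29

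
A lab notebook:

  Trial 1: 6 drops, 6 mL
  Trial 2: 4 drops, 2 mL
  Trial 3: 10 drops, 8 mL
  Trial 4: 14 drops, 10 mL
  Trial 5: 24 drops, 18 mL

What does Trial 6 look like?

38 drops, 28 mL

Drops goes 6, 4, 10, 14, 24 → 38 (each term is the sum of the two before it).
ML: each term is the sum of the two before it; 6, 2, 8, 10, 18 → 28.
Combining the parts gives 38 drops, 28 mL.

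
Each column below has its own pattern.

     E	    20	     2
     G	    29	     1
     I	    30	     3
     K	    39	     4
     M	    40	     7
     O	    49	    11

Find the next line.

Letter: E, G, I, K, M, O → Q (letters move forward 2 places in the alphabet).
Second component: alternating steps +9, +1, +9, +1, …, so 20, 29, 30, 39, 40, 49 → 50.
Third component: each term is the sum of the two before it; 2, 1, 3, 4, 7, 11 → 18.
Putting it together: Q  50  18.

Q  50  18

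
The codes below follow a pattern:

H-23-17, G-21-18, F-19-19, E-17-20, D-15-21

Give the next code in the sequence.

Letter goes H, G, F, E, D → C (letters move back 1 place in the alphabet).
Second component goes 23, 21, 19, 17, 15 → 13 (−2 each step).
Third component — +1 each step: 17, 18, 19, 20, 21 → 22.
So the next code is C-13-22.

C-13-22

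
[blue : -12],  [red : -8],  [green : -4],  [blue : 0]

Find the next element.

Colour: blue, red, green, blue → red (repeats blue → red → green).
Second part: +4 each step; -12, -8, -4, 0 → 4.
Combining the parts gives [red : 4].

[red : 4]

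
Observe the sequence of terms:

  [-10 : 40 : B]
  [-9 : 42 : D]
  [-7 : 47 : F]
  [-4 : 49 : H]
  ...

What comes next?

For the first value, differences are 1, 2, 3, … (increasing by 1 each time): -10, -9, -7, -4 → 0.
Second value: 40, 42, 47, 49 → 54 (alternating steps +2, +5, +2, +5, …).
Letter goes B, D, F, H → J (letters move forward 2 places in the alphabet).
Combining the parts gives [0 : 54 : J].

[0 : 54 : J]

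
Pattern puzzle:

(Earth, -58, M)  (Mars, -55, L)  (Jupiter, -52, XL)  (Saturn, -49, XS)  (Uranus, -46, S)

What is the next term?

Planet: Earth, Mars, Jupiter, Saturn, Uranus → Neptune (runs through the planets Mercury→Neptune).
Second part: +3 each step, so -58, -55, -52, -49, -46 → -43.
Size — runs through clothing sizes XS→XL: M, L, XL, XS, S → M.
Combining the parts gives (Neptune, -43, M).

(Neptune, -43, M)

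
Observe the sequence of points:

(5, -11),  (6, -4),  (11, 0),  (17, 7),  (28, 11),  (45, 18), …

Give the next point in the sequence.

First slot: each term is the sum of the two before it, so 5, 6, 11, 17, 28, 45 → 73.
Second slot — alternating steps +7, +4, +7, +4, …: -11, -4, 0, 7, 11, 18 → 22.
So the next point is (73, 22).

(73, 22)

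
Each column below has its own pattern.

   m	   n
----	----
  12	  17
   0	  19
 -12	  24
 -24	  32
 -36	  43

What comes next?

-48  57

For the column m, −12 each step: 12, 0, -12, -24, -36 → -48.
Column n: 17, 19, 24, 32, 43 → 57 (differences are 2, 5, 8, … (increasing by 3 each time)).
Putting it together: -48  57.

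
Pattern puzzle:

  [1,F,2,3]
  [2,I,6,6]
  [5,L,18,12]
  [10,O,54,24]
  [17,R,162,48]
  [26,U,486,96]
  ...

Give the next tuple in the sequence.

[37,X,1458,192]

First value goes 1, 2, 5, 10, 17, 26 → 37 (differences are 1, 3, 5, … (increasing by 2 each time)).
Letter: letters move forward 3 places in the alphabet; F, I, L, O, R, U → X.
Third value: 2, 6, 18, 54, 162, 486 → 1458 (×3 each step).
Fourth value: ×2 each step, so 3, 6, 12, 24, 48, 96 → 192.
Combining the parts gives [37,X,1458,192].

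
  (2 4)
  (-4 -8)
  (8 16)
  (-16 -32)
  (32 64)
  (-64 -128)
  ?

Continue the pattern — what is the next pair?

First part: 2, -4, 8, -16, 32, -64 → 128 (×(-2) each step).
For the second part, always 2 × the first part: 4, -8, 16, -32, 64, -128 → 256.
Putting it together: (128 256).

(128 256)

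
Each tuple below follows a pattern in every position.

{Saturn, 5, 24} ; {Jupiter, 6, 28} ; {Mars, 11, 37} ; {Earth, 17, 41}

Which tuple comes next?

Planet: runs backward through the planets Mercury→Neptune; Saturn, Jupiter, Mars, Earth → Venus.
Second coordinate: 5, 6, 11, 17 → 28 (each term is the sum of the two before it).
For the third coordinate, alternating steps +4, +9, +4, +9, …: 24, 28, 37, 41 → 50.
Combining the parts gives {Venus, 28, 50}.

{Venus, 28, 50}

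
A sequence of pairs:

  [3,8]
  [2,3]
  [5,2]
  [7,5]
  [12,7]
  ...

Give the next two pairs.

For the first coordinate, each term is the sum of the two before it: 3, 2, 5, 7, 12 → 19 → 31.
Second coordinate: always the previous value of the first coordinate, so 8, 3, 2, 5, 7 → 12 → 19.
Putting the parts together: [19,12] and then [31,19].

[19,12], [31,19]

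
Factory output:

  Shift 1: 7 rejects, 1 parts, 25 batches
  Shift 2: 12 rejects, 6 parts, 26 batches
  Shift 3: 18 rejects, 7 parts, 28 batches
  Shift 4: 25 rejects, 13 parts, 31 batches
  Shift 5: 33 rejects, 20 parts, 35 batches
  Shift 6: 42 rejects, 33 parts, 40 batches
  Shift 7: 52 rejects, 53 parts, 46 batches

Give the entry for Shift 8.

Rejects — differences are 5, 6, 7, … (increasing by 1 each time): 7, 12, 18, 25, 33, 42, 52 → 63.
Parts — each term is the sum of the two before it: 1, 6, 7, 13, 20, 33, 53 → 86.
Batches — differences are 1, 2, 3, … (increasing by 1 each time): 25, 26, 28, 31, 35, 40, 46 → 53.
Putting it together: 63 rejects, 86 parts, 53 batches.

63 rejects, 86 parts, 53 batches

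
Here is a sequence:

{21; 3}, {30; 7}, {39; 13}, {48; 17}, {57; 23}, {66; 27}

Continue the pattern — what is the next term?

First value goes 21, 30, 39, 48, 57, 66 → 75 (+9 each step).
Second value: alternating steps +4, +6, +4, +6, …, so 3, 7, 13, 17, 23, 27 → 33.
Putting it together: {75; 33}.

{75; 33}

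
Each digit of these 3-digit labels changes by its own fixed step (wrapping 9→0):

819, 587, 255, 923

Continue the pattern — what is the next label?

691

First digit: −3 each step, mod 10, so 8, 5, 2, 9 → 6.
Second digit: −3 each step, mod 10, so 1, 8, 5, 2 → 9.
For the third digit, −2 each step, mod 10: 9, 7, 5, 3 → 1.
So the next label is 691.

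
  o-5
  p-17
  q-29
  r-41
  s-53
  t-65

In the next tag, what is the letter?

Letter: letters move forward 1 place in the alphabet, so o, p, q, r, s, t → u.

u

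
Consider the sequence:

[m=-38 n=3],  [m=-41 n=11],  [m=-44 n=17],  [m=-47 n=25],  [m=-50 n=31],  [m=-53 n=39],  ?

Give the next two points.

M: −3 each step, so -38, -41, -44, -47, -50, -53 → -56 → -59.
N: 3, 11, 17, 25, 31, 39 → 45 → 53 (alternating steps +8, +6, +8, +6, …).
So the next two points are [m=-56 n=45] and [m=-59 n=53].

[m=-56 n=45], [m=-59 n=53]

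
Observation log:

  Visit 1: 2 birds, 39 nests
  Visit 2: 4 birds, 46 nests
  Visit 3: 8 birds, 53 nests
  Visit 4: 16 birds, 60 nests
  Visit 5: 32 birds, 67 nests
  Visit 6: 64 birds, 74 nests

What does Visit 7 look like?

128 birds, 81 nests

Birds: 2, 4, 8, 16, 32, 64 → 128 (×2 each step).
Nests: 39, 46, 53, 60, 67, 74 → 81 (+7 each step).
So the next line is 128 birds, 81 nests.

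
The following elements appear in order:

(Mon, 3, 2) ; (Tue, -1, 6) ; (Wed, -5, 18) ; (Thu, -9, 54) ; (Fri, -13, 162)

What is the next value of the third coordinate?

For the day, runs through the weekdays Mon→Sun: Mon, Tue, Wed, Thu, Fri → Sat.
Second coordinate — −4 each step: 3, -1, -5, -9, -13 → -17.
Third coordinate — ×3 each step: 2, 6, 18, 54, 162 → 486.

486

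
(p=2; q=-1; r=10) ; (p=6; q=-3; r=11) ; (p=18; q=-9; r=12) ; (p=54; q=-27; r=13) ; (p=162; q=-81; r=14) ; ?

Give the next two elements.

For the p, ×3 each step: 2, 6, 18, 54, 162 → 486 → 1458.
Q — ×3 each step: -1, -3, -9, -27, -81 → -243 → -729.
R: +1 each step; 10, 11, 12, 13, 14 → 15 → 16.
So the next two elements are (p=486; q=-243; r=15) and (p=1458; q=-729; r=16).

(p=486; q=-243; r=15), (p=1458; q=-729; r=16)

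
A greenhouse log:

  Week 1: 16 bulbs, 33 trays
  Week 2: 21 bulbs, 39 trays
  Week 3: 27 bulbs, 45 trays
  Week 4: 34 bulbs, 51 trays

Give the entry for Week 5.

42 bulbs, 57 trays

Bulbs: differences are 5, 6, 7, … (increasing by 1 each time), so 16, 21, 27, 34 → 42.
Trays: +6 each step; 33, 39, 45, 51 → 57.
Combining the parts gives 42 bulbs, 57 trays.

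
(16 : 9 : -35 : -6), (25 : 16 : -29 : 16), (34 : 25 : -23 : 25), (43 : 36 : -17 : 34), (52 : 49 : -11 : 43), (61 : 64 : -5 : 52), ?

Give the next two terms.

(70 : 81 : 1 : 61), (79 : 100 : 7 : 70)

First slot goes 16, 25, 34, 43, 52, 61 → 70 → 79 (+9 each step).
For the second slot, perfect squares: 3², 4², 5², …: 9, 16, 25, 36, 49, 64 → 81 → 100.
Third slot: +6 each step; -35, -29, -23, -17, -11, -5 → 1 → 7.
Fourth slot — always the previous value of the first slot: -6, 16, 25, 34, 43, 52 → 61 → 70.
Putting the parts together: (70 : 81 : 1 : 61) and then (79 : 100 : 7 : 70).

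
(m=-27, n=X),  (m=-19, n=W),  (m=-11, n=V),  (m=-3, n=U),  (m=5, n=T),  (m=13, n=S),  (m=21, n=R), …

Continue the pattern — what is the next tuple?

(m=29, n=Q)

M: +8 each step; -27, -19, -11, -3, 5, 13, 21 → 29.
N — letters move back 1 place in the alphabet: X, W, V, U, T, S, R → Q.
Putting it together: (m=29, n=Q).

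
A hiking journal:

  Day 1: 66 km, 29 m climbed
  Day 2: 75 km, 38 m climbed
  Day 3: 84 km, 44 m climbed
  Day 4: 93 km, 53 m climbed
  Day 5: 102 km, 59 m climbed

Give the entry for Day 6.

Km — +9 each step: 66, 75, 84, 93, 102 → 111.
M climbed — alternating steps +9, +6, +9, +6, …: 29, 38, 44, 53, 59 → 68.
Combining the parts gives 111 km, 68 m climbed.

111 km, 68 m climbed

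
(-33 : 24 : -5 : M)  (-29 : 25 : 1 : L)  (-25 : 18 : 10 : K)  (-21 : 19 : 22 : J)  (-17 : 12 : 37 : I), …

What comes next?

First slot: +4 each step, so -33, -29, -25, -21, -17 → -13.
Second slot: alternating steps +1, −7, +1, −7, …, so 24, 25, 18, 19, 12 → 13.
Third slot — differences are 6, 9, 12, … (increasing by 3 each time): -5, 1, 10, 22, 37 → 55.
Letter goes M, L, K, J, I → H (letters move back 1 place in the alphabet).
Combining the parts gives (-13 : 13 : 55 : H).

(-13 : 13 : 55 : H)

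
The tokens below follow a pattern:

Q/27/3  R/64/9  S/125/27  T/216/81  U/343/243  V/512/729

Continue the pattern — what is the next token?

W/729/2187

For the letter, letters move forward 1 place in the alphabet: Q, R, S, T, U, V → W.
Second component: perfect cubes: 3³, 4³, 5³, …, so 27, 64, 125, 216, 343, 512 → 729.
Third component: ×3 each step; 3, 9, 27, 81, 243, 729 → 2187.
Putting it together: W/729/2187.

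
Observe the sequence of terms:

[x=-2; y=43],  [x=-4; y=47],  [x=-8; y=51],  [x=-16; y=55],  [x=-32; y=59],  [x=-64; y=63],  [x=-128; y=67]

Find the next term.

[x=-256; y=71]

X: ×2 each step; -2, -4, -8, -16, -32, -64, -128 → -256.
Y: +4 each step; 43, 47, 51, 55, 59, 63, 67 → 71.
Putting it together: [x=-256; y=71].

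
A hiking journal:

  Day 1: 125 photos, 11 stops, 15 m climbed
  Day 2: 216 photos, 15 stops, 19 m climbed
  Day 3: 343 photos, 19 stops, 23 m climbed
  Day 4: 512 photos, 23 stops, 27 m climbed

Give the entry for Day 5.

729 photos, 27 stops, 31 m climbed

Photos: 125, 216, 343, 512 → 729 (perfect cubes: 5³, 6³, 7³, …).
Stops: +4 each step, so 11, 15, 19, 23 → 27.
For the m climbed, always 4 more than the stops: 15, 19, 23, 27 → 31.
So the next record is 729 photos, 27 stops, 31 m climbed.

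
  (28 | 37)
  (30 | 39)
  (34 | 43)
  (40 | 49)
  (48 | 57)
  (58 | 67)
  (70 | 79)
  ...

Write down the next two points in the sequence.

(84 | 93), (100 | 109)

First component goes 28, 30, 34, 40, 48, 58, 70 → 84 → 100 (differences are 2, 4, 6, … (increasing by 2 each time)).
Second component: 37, 39, 43, 49, 57, 67, 79 → 93 → 109 (always 9 more than the first component).
Putting the parts together: (84 | 93) and then (100 | 109).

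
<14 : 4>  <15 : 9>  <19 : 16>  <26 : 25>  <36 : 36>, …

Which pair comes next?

First component: differences are 1, 4, 7, … (increasing by 3 each time); 14, 15, 19, 26, 36 → 49.
Second component goes 4, 9, 16, 25, 36 → 49 (perfect squares: 2², 3², 4², …).
So the next pair is <49 : 49>.

<49 : 49>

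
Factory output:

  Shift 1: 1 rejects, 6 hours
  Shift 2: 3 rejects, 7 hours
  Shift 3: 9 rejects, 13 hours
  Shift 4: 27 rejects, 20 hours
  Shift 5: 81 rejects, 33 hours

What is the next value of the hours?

53

Rejects — ×3 each step: 1, 3, 9, 27, 81 → 243.
Hours: 6, 7, 13, 20, 33 → 53 (each term is the sum of the two before it).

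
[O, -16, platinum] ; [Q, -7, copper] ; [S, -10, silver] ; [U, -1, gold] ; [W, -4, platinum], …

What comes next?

Letter: O, Q, S, U, W → Y (letters move forward 2 places in the alphabet).
Second value: -16, -7, -10, -1, -4 → 5 (alternating steps +9, −3, +9, −3, …).
Metal: platinum, copper, silver, gold, platinum → copper (repeats platinum → copper → silver → gold).
So the next tuple is [Y, 5, copper].

[Y, 5, copper]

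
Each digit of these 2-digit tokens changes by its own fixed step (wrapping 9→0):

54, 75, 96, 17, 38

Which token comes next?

59

First digit: +2 each step, mod 10; 5, 7, 9, 1, 3 → 5.
Second digit: +1 each step, mod 10, so 4, 5, 6, 7, 8 → 9.
Combining the parts gives 59.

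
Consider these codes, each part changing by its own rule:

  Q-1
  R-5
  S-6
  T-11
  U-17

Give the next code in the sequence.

Letter: letters move forward 1 place in the alphabet, so Q, R, S, T, U → V.
Second component: each term is the sum of the two before it, so 1, 5, 6, 11, 17 → 28.
Putting it together: V-28.

V-28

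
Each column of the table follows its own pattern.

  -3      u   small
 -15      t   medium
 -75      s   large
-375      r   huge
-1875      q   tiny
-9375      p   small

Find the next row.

First component: -3, -15, -75, -375, -1875, -9375 → -46875 (×5 each step).
Letter goes u, t, s, r, q, p → o (letters move back 1 place in the alphabet).
Size — repeats small → medium → large → huge → tiny: small, medium, large, huge, tiny, small → medium.
Combining the parts gives -46875  o  medium.

-46875  o  medium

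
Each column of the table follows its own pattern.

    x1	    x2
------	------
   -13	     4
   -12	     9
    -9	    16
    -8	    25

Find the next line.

-5  36

Column x1 goes -13, -12, -9, -8 → -5 (alternating steps +1, +3, +1, +3, …).
For the column x2, perfect squares: 2², 3², 4², …: 4, 9, 16, 25 → 36.
So the next line is -5  36.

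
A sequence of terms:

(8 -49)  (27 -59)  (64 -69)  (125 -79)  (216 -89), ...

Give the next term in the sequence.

First slot goes 8, 27, 64, 125, 216 → 343 (perfect cubes: 2³, 3³, 4³, …).
Second slot: −10 each step, so -49, -59, -69, -79, -89 → -99.
Combining the parts gives (343 -99).

(343 -99)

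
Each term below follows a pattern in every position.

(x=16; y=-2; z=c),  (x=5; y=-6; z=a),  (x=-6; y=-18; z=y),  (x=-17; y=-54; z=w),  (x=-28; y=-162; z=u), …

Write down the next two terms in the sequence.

(x=-39; y=-486; z=s), (x=-50; y=-1458; z=q)

X: −11 each step, so 16, 5, -6, -17, -28 → -39 → -50.
Y goes -2, -6, -18, -54, -162 → -486 → -1458 (×3 each step).
Z: c, a, y, w, u → s → q (letters move back 2 places in the alphabet, wrapping A→Z).
Putting the parts together: (x=-39; y=-486; z=s) and then (x=-50; y=-1458; z=q).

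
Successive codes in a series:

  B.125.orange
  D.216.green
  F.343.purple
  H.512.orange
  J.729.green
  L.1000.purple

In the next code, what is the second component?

1331

Second component: perfect cubes: 5³, 6³, 7³, …, so 125, 216, 343, 512, 729, 1000 → 1331.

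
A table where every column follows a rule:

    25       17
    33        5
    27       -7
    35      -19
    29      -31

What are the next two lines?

First component goes 25, 33, 27, 35, 29 → 37 → 31 (alternating steps +8, −6, +8, −6, …).
Second component: 17, 5, -7, -19, -31 → -43 → -55 (−12 each step).
So the next two lines are 37  -43 and 31  -55.

37  -43; 31  -55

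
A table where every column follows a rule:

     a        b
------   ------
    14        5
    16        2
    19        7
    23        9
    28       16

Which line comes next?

Column a goes 14, 16, 19, 23, 28 → 34 (differences are 2, 3, 4, … (increasing by 1 each time)).
For the column b, each term is the sum of the two before it: 5, 2, 7, 9, 16 → 25.
Combining the parts gives 34  25.

34  25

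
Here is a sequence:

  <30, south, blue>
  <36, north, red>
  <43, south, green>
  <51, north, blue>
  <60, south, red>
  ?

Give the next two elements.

<70, north, green>, <81, south, blue>

First slot: differences are 6, 7, 8, … (increasing by 1 each time); 30, 36, 43, 51, 60 → 70 → 81.
Direction goes south, north, south, north, south → north → south (alternates south ↔ north).
For the colour, repeats blue → red → green: blue, red, green, blue, red → green → blue.
Putting the parts together: <70, north, green> and then <81, south, blue>.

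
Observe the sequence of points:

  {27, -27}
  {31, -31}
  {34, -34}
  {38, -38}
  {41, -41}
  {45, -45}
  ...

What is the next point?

{48, -48}

First component: 27, 31, 34, 38, 41, 45 → 48 (alternating steps +4, +3, +4, +3, …).
Second component: -27, -31, -34, -38, -41, -45 → -48 (always the negative of the first component).
Combining the parts gives {48, -48}.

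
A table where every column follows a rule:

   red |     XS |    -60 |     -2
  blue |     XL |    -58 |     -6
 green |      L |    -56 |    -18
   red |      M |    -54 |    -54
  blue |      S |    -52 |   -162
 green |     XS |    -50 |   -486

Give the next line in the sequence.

For the colour, repeats red → blue → green: red, blue, green, red, blue, green → red.
Size: repeats XS → XL → L → M → S; XS, XL, L, M, S, XS → XL.
For the third component, +2 each step: -60, -58, -56, -54, -52, -50 → -48.
Fourth component: -2, -6, -18, -54, -162, -486 → -1458 (×3 each step).
Putting it together: red  XL  -48  -1458.

red  XL  -48  -1458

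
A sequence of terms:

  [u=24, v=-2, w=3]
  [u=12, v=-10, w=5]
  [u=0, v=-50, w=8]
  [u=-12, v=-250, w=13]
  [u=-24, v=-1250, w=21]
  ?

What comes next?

U: 24, 12, 0, -12, -24 → -36 (−12 each step).
V goes -2, -10, -50, -250, -1250 → -6250 (×5 each step).
W: each term is the sum of the two before it; 3, 5, 8, 13, 21 → 34.
So the next term is [u=-36, v=-6250, w=34].

[u=-36, v=-6250, w=34]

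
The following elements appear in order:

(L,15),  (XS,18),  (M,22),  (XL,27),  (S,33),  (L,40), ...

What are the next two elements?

(XS,48), (M,57)

Size: repeats L → XS → M → XL → S, so L, XS, M, XL, S, L → XS → M.
Second slot: differences are 3, 4, 5, … (increasing by 1 each time); 15, 18, 22, 27, 33, 40 → 48 → 57.
So the next two elements are (XS,48) and (M,57).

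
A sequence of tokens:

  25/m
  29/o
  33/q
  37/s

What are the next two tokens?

For the first component, +4 each step: 25, 29, 33, 37 → 41 → 45.
Letter goes m, o, q, s → u → w (letters move forward 2 places in the alphabet).
Putting the parts together: 41/u and then 45/w.

41/u, 45/w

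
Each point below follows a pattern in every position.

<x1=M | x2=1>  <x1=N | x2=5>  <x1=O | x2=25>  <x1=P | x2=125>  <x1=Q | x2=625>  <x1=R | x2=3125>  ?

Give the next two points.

X1 goes M, N, O, P, Q, R → S → T (letters move forward 1 place in the alphabet).
For the x2, ×5 each step: 1, 5, 25, 125, 625, 3125 → 15625 → 78125.
So the next two points are <x1=S | x2=15625> and <x1=T | x2=78125>.

<x1=S | x2=15625>, <x1=T | x2=78125>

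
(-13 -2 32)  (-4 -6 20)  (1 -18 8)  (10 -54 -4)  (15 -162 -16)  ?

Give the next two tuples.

First component — alternating steps +9, +5, +9, +5, …: -13, -4, 1, 10, 15 → 24 → 29.
Second component goes -2, -6, -18, -54, -162 → -486 → -1458 (×3 each step).
Third component: 32, 20, 8, -4, -16 → -28 → -40 (−12 each step).
Putting the parts together: (24 -486 -28) and then (29 -1458 -40).

(24 -486 -28), (29 -1458 -40)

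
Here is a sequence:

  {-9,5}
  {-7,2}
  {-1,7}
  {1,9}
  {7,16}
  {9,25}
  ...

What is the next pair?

First slot: alternating steps +2, +6, +2, +6, …, so -9, -7, -1, 1, 7, 9 → 15.
Second slot: each term is the sum of the two before it; 5, 2, 7, 9, 16, 25 → 41.
Putting it together: {15,41}.

{15,41}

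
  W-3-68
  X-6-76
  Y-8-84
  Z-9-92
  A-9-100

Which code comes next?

Letter goes W, X, Y, Z, A → B (letters move forward 1 place in the alphabet, wrapping Z→A).
Second component: differences are 3, 2, 1, … (decreasing by 1 each time); 3, 6, 8, 9, 9 → 8.
Third component: +8 each step, so 68, 76, 84, 92, 100 → 108.
So the next code is B-8-108.

B-8-108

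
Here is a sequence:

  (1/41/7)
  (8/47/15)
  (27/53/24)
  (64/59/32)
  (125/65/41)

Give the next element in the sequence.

For the first part, perfect cubes: 1³, 2³, 3³, …: 1, 8, 27, 64, 125 → 216.
Second part goes 41, 47, 53, 59, 65 → 71 (+6 each step).
Third part: alternating steps +8, +9, +8, +9, …, so 7, 15, 24, 32, 41 → 49.
Combining the parts gives (216/71/49).

(216/71/49)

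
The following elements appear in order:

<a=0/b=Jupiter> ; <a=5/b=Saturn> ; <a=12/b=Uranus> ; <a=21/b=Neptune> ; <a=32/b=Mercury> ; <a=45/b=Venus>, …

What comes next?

<a=60/b=Earth>

A goes 0, 5, 12, 21, 32, 45 → 60 (differences are 5, 7, 9, … (increasing by 2 each time)).
For the b, runs through the planets Mercury→Neptune: Jupiter, Saturn, Uranus, Neptune, Mercury, Venus → Earth.
Putting it together: <a=60/b=Earth>.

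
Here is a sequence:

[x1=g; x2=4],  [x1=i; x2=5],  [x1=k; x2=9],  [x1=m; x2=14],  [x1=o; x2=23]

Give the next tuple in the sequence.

X1 goes g, i, k, m, o → q (letters move forward 2 places in the alphabet).
X2 — each term is the sum of the two before it: 4, 5, 9, 14, 23 → 37.
Putting it together: [x1=q; x2=37].

[x1=q; x2=37]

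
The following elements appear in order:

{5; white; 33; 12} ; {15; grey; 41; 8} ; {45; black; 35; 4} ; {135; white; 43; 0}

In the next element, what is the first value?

405

First value — ×3 each step: 5, 15, 45, 135 → 405.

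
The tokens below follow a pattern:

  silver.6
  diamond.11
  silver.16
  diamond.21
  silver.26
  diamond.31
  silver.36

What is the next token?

diamond.41

Rank: alternates silver ↔ diamond; silver, diamond, silver, diamond, silver, diamond, silver → diamond.
For the second component, +5 each step: 6, 11, 16, 21, 26, 31, 36 → 41.
So the next token is diamond.41.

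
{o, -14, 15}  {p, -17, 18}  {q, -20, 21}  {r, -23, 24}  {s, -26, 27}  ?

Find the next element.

Letter: letters move forward 1 place in the alphabet, so o, p, q, r, s → t.
For the second slot, −3 each step: -14, -17, -20, -23, -26 → -29.
For the third slot, together with the second slot always sums to 1: 15, 18, 21, 24, 27 → 30.
Putting it together: {t, -29, 30}.

{t, -29, 30}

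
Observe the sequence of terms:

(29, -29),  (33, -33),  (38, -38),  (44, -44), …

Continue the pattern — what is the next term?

First slot goes 29, 33, 38, 44 → 51 (differences are 4, 5, 6, … (increasing by 1 each time)).
Second slot goes -29, -33, -38, -44 → -51 (always the negative of the first slot).
Putting it together: (51, -51).

(51, -51)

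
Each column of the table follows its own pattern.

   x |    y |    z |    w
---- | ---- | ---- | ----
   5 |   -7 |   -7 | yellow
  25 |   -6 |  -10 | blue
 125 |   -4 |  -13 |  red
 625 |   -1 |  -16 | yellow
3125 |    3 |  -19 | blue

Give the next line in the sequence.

15625  8  -22  red

Column x: ×5 each step; 5, 25, 125, 625, 3125 → 15625.
Column y goes -7, -6, -4, -1, 3 → 8 (differences are 1, 2, 3, … (increasing by 1 each time)).
Column z — −3 each step: -7, -10, -13, -16, -19 → -22.
Column w: repeats yellow → blue → red, so yellow, blue, red, yellow, blue → red.
So the next line is 15625  8  -22  red.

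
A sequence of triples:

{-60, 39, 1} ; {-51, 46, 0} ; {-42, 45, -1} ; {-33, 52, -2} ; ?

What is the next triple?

{-24, 51, -3}

First part: +9 each step; -60, -51, -42, -33 → -24.
Second part: alternating steps +7, −1, +7, −1, …; 39, 46, 45, 52 → 51.
Third part: −1 each step; 1, 0, -1, -2 → -3.
So the next triple is {-24, 51, -3}.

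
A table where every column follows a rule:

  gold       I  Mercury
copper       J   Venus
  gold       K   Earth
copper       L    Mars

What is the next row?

gold  M  Jupiter

Metal: alternates gold ↔ copper, so gold, copper, gold, copper → gold.
Letter goes I, J, K, L → M (letters move forward 1 place in the alphabet).
Planet: runs through the planets Mercury→Neptune, so Mercury, Venus, Earth, Mars → Jupiter.
So the next row is gold  M  Jupiter.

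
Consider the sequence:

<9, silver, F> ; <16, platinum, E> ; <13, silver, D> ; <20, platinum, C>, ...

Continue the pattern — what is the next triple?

<17, silver, B>

First entry: 9, 16, 13, 20 → 17 (alternating steps +7, −3, +7, −3, …).
For the metal, alternates silver ↔ platinum: silver, platinum, silver, platinum → silver.
Letter goes F, E, D, C → B (letters move back 1 place in the alphabet).
Putting it together: <17, silver, B>.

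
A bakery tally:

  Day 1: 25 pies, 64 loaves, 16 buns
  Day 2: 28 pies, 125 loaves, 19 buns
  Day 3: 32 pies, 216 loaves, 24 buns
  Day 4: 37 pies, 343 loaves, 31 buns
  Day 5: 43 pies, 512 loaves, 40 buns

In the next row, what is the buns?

For the buns, differences are 3, 5, 7, … (increasing by 2 each time): 16, 19, 24, 31, 40 → 51.

51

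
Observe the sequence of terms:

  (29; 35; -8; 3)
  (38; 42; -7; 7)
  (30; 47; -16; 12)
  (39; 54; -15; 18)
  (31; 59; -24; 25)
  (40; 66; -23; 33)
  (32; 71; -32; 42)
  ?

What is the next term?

(41; 78; -31; 52)

First value: 29, 38, 30, 39, 31, 40, 32 → 41 (alternating steps +9, −8, +9, −8, …).
Second value: alternating steps +7, +5, +7, +5, …; 35, 42, 47, 54, 59, 66, 71 → 78.
Third value — alternating steps +1, −9, +1, −9, …: -8, -7, -16, -15, -24, -23, -32 → -31.
Fourth value: 3, 7, 12, 18, 25, 33, 42 → 52 (differences are 4, 5, 6, … (increasing by 1 each time)).
Putting it together: (41; 78; -31; 52).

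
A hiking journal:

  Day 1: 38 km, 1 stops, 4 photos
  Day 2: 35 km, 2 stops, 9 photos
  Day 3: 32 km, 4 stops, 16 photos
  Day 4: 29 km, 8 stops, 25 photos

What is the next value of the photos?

36

Km — −3 each step: 38, 35, 32, 29 → 26.
Stops: ×2 each step; 1, 2, 4, 8 → 16.
Photos goes 4, 9, 16, 25 → 36 (perfect squares: 2², 3², 4², …).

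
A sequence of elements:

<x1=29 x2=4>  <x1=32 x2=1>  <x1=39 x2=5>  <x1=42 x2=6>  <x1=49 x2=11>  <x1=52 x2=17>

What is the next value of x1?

X1 — alternating steps +3, +7, +3, +7, …: 29, 32, 39, 42, 49, 52 → 59.
X2: each term is the sum of the two before it, so 4, 1, 5, 6, 11, 17 → 28.

59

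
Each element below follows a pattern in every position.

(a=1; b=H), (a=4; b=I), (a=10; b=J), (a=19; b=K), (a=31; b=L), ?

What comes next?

A: 1, 4, 10, 19, 31 → 46 (differences are 3, 6, 9, … (increasing by 3 each time)).
B: H, I, J, K, L → M (letters move forward 1 place in the alphabet).
Putting it together: (a=46; b=M).

(a=46; b=M)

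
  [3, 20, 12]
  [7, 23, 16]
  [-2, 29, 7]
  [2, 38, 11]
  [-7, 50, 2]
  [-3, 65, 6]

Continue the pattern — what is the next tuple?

[-12, 83, -3]

First slot: alternating steps +4, −9, +4, −9, …; 3, 7, -2, 2, -7, -3 → -12.
Second slot — differences are 3, 6, 9, … (increasing by 3 each time): 20, 23, 29, 38, 50, 65 → 83.
Third slot: 12, 16, 7, 11, 2, 6 → -3 (always 9 more than the first slot).
So the next tuple is [-12, 83, -3].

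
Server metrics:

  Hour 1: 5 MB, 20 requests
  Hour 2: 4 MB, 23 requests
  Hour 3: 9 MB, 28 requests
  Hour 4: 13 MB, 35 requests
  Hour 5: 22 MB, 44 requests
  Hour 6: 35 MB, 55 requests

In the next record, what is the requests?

68

Requests — differences are 3, 5, 7, … (increasing by 2 each time): 20, 23, 28, 35, 44, 55 → 68.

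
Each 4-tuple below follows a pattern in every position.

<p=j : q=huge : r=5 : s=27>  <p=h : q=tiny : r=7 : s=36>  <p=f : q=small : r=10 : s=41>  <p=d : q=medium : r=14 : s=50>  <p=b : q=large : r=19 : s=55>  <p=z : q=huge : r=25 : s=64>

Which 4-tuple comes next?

P: letters move back 2 places in the alphabet, wrapping A→Z; j, h, f, d, b, z → x.
Q: huge, tiny, small, medium, large, huge → tiny (repeats huge → tiny → small → medium → large).
For the r, differences are 2, 3, 4, … (increasing by 1 each time): 5, 7, 10, 14, 19, 25 → 32.
S: 27, 36, 41, 50, 55, 64 → 69 (alternating steps +9, +5, +9, +5, …).
So the next 4-tuple is <p=x : q=tiny : r=32 : s=69>.

<p=x : q=tiny : r=32 : s=69>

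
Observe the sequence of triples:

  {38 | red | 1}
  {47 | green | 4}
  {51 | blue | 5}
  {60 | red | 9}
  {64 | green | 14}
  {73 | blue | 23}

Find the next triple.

First value — alternating steps +9, +4, +9, +4, …: 38, 47, 51, 60, 64, 73 → 77.
Colour — repeats red → green → blue: red, green, blue, red, green, blue → red.
Third value: each term is the sum of the two before it, so 1, 4, 5, 9, 14, 23 → 37.
Putting it together: {77 | red | 37}.

{77 | red | 37}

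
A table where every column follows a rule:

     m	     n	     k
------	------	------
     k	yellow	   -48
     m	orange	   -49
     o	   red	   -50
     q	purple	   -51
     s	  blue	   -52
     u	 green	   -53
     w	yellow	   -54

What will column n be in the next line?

orange

Column n — repeats yellow → orange → red → purple → blue → green: yellow, orange, red, purple, blue, green, yellow → orange.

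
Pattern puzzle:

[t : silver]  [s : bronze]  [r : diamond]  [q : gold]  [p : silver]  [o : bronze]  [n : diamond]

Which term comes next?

[m : gold]

Letter — letters move back 1 place in the alphabet: t, s, r, q, p, o, n → m.
Rank goes silver, bronze, diamond, gold, silver, bronze, diamond → gold (repeats silver → bronze → diamond → gold).
Combining the parts gives [m : gold].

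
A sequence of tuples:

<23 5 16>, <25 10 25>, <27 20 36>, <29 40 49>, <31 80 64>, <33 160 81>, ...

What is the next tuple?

<35 320 100>

For the first entry, +2 each step: 23, 25, 27, 29, 31, 33 → 35.
Second entry — ×2 each step: 5, 10, 20, 40, 80, 160 → 320.
For the third entry, perfect squares: 4², 5², 6², …: 16, 25, 36, 49, 64, 81 → 100.
So the next tuple is <35 320 100>.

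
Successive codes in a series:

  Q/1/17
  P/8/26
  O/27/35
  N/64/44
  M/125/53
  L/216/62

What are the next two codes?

K/343/71 then J/512/80

For the letter, letters move back 1 place in the alphabet: Q, P, O, N, M, L → K → J.
Second component: perfect cubes: 1³, 2³, 3³, …; 1, 8, 27, 64, 125, 216 → 343 → 512.
Third component: 17, 26, 35, 44, 53, 62 → 71 → 80 (+9 each step).
Putting the parts together: K/343/71 and then J/512/80.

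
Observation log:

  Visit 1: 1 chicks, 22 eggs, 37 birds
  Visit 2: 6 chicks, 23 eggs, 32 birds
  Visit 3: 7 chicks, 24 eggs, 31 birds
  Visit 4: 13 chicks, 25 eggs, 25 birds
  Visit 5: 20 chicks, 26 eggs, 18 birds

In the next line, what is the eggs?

27

For the chicks, each term is the sum of the two before it: 1, 6, 7, 13, 20 → 33.
Eggs: +1 each step; 22, 23, 24, 25, 26 → 27.
Birds: 37, 32, 31, 25, 18 → 5 (together with the chicks always sums to 38).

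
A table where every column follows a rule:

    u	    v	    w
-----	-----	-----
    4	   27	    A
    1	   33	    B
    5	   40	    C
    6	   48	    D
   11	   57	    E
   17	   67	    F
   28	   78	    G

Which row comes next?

45  90  H

Column u — each term is the sum of the two before it: 4, 1, 5, 6, 11, 17, 28 → 45.
Column v: differences are 6, 7, 8, … (increasing by 1 each time), so 27, 33, 40, 48, 57, 67, 78 → 90.
Column w goes A, B, C, D, E, F, G → H (letters move forward 1 place in the alphabet).
Putting it together: 45  90  H.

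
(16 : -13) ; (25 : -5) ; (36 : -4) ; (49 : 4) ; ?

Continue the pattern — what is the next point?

First coordinate: perfect squares: 4², 5², 6², …, so 16, 25, 36, 49 → 64.
Second coordinate: -13, -5, -4, 4 → 5 (alternating steps +8, +1, +8, +1, …).
Combining the parts gives (64 : 5).

(64 : 5)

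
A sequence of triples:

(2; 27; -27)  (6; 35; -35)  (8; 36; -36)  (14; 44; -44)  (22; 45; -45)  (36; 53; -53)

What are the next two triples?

For the first part, each term is the sum of the two before it: 2, 6, 8, 14, 22, 36 → 58 → 94.
Second part: alternating steps +8, +1, +8, +1, …; 27, 35, 36, 44, 45, 53 → 54 → 62.
Third part: always the negative of the second part, so -27, -35, -36, -44, -45, -53 → -54 → -62.
Putting the parts together: (58; 54; -54) and then (94; 62; -62).

(58; 54; -54), (94; 62; -62)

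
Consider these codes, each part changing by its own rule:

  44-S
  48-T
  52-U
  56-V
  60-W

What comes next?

64-X

First component: +4 each step, so 44, 48, 52, 56, 60 → 64.
Letter: letters move forward 1 place in the alphabet; S, T, U, V, W → X.
Putting it together: 64-X.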